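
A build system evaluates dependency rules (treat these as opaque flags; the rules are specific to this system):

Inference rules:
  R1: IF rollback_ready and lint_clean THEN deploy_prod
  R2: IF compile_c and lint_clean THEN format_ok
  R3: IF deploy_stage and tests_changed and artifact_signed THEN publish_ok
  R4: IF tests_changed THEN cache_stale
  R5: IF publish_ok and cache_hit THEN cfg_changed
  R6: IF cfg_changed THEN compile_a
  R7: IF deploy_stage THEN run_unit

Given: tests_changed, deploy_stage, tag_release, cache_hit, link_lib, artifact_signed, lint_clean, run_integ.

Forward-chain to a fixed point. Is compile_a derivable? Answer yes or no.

yes

Round 1: R3 [IF deploy_stage and tests_changed and artifact_signed THEN publish_ok]; R4 [IF tests_changed THEN cache_stale]; R7 [IF deploy_stage THEN run_unit]. New: publish_ok, cache_stale, run_unit.
Round 2: R5 [IF publish_ok and cache_hit THEN cfg_changed]. New: cfg_changed.
Round 3: R6 [IF cfg_changed THEN compile_a]. New: compile_a.
compile_a appears in round 3, so it is derivable.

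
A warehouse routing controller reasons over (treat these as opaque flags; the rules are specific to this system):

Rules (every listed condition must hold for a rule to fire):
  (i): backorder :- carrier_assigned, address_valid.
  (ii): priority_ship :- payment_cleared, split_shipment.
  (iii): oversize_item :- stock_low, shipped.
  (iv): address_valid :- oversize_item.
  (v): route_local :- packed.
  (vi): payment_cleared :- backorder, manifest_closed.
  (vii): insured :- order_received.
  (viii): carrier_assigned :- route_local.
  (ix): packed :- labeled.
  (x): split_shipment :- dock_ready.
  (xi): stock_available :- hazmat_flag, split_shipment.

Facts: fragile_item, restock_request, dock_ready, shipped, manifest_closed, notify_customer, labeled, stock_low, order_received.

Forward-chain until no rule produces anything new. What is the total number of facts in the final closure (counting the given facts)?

[1] (iii) [oversize_item :- stock_low, shipped.]; (vii) [insured :- order_received.]; (ix) [packed :- labeled.]; (x) [split_shipment :- dock_ready.]. ⇒ new: oversize_item, insured, packed, split_shipment.
[2] (iv) [address_valid :- oversize_item.]; (v) [route_local :- packed.]. ⇒ new: address_valid, route_local.
[3] (viii) [carrier_assigned :- route_local.]. ⇒ new: carrier_assigned.
[4] (i) [backorder :- carrier_assigned, address_valid.]. ⇒ new: backorder.
[5] (vi) [payment_cleared :- backorder, manifest_closed.]. ⇒ new: payment_cleared.
[6] (ii) [priority_ship :- payment_cleared, split_shipment.]. ⇒ new: priority_ship.
Closure: {address_valid, backorder, carrier_assigned, dock_ready, fragile_item, insured, labeled, manifest_closed, notify_customer, order_received, oversize_item, packed, payment_cleared, priority_ship, restock_request, route_local, shipped, split_shipment, stock_low} — 19 facts.

19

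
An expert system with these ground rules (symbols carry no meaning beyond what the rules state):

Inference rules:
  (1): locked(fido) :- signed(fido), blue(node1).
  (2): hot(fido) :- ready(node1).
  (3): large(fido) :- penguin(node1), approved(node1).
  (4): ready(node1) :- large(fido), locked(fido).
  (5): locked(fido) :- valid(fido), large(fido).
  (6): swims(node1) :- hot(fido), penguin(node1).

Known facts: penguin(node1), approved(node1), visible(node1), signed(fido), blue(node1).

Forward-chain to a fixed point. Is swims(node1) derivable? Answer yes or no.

yes

Round 1: (1) [locked(fido) :- signed(fido), blue(node1).]; (3) [large(fido) :- penguin(node1), approved(node1).]. New: locked(fido), large(fido).
Round 2: (4) [ready(node1) :- large(fido), locked(fido).]. New: ready(node1).
Round 3: (2) [hot(fido) :- ready(node1).]. New: hot(fido).
Round 4: (6) [swims(node1) :- hot(fido), penguin(node1).]. New: swims(node1).
swims(node1) appears in round 4, so it is derivable.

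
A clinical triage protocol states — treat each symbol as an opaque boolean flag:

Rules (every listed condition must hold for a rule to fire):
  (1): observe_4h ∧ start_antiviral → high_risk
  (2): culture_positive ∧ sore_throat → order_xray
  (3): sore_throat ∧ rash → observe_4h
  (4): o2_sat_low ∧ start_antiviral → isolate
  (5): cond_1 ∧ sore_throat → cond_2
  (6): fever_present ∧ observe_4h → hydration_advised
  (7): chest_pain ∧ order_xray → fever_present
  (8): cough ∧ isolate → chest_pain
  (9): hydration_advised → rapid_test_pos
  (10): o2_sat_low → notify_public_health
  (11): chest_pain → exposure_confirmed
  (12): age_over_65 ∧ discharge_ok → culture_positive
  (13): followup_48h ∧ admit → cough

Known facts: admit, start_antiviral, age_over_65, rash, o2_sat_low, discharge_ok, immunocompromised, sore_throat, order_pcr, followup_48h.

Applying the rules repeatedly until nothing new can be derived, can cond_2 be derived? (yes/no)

no

Round 1: (3) [sore_throat ∧ rash → observe_4h]; (4) [o2_sat_low ∧ start_antiviral → isolate]; (10) [o2_sat_low → notify_public_health]; (12) [age_over_65 ∧ discharge_ok → culture_positive]; (13) [followup_48h ∧ admit → cough]. New: observe_4h, isolate, notify_public_health, culture_positive, cough.
Round 2: (1) [observe_4h ∧ start_antiviral → high_risk]; (2) [culture_positive ∧ sore_throat → order_xray]; (8) [cough ∧ isolate → chest_pain]. New: high_risk, order_xray, chest_pain.
Round 3: (7) [chest_pain ∧ order_xray → fever_present]; (11) [chest_pain → exposure_confirmed]. New: fever_present, exposure_confirmed.
Round 4: (6) [fever_present ∧ observe_4h → hydration_advised]. New: hydration_advised.
Round 5: (9) [hydration_advised → rapid_test_pos]. New: rapid_test_pos.
Fixed point reached. cond_2 is concluded only by (5); (5) needs cond_1 (never derived).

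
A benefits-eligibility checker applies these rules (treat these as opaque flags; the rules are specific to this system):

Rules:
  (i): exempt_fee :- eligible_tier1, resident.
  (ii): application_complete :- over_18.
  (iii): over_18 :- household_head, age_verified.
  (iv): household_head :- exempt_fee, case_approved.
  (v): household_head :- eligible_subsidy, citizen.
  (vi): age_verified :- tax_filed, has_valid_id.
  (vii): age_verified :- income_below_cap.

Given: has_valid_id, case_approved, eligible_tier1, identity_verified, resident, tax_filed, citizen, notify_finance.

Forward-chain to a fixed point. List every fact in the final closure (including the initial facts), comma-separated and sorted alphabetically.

Round 1 — (i), (vi), derive exempt_fee, age_verified.
Round 2 — (iv), derive household_head.
Round 3 — (iii), derive over_18.
Round 4 — (ii), derive application_complete.

age_verified, application_complete, case_approved, citizen, eligible_tier1, exempt_fee, has_valid_id, household_head, identity_verified, notify_finance, over_18, resident, tax_filed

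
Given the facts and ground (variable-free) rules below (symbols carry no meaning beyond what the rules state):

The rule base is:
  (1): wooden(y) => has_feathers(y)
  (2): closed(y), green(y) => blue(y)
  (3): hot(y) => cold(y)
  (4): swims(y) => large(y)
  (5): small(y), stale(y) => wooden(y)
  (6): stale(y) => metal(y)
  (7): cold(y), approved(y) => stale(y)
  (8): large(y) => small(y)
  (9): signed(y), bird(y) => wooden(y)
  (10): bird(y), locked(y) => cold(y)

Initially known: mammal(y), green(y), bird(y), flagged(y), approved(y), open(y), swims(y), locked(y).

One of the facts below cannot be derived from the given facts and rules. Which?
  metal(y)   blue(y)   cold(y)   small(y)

blue(y)

Round 1: (4) [swims(y) => large(y)]; (10) [bird(y), locked(y) => cold(y)]. New: large(y), cold(y).
Round 2: (7) [cold(y), approved(y) => stale(y)]; (8) [large(y) => small(y)]. New: stale(y), small(y).
Round 3: (5) [small(y), stale(y) => wooden(y)]; (6) [stale(y) => metal(y)]. New: wooden(y), metal(y).
Round 4: (1) [wooden(y) => has_feathers(y)]. New: has_feathers(y).
Derived: small(y) (round 2), metal(y) (round 3), cold(y) (round 1). blue(y) never appears in any round.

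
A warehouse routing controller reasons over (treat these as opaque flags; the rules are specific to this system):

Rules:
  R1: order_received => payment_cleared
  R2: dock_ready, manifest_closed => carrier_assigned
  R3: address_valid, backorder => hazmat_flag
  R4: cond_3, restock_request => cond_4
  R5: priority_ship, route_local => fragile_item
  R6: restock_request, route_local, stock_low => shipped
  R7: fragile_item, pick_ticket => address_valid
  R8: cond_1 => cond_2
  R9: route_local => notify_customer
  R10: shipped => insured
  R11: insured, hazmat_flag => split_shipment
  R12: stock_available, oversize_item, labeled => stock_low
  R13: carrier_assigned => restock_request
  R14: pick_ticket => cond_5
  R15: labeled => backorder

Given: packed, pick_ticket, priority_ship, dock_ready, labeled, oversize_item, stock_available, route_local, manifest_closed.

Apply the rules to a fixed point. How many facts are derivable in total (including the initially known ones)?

Round 1: R2 [dock_ready, manifest_closed => carrier_assigned]; R5 [priority_ship, route_local => fragile_item]; R9 [route_local => notify_customer]; R12 [stock_available, oversize_item, labeled => stock_low]; R14 [pick_ticket => cond_5]; R15 [labeled => backorder]. Adds carrier_assigned, fragile_item, notify_customer, stock_low, cond_5, backorder.
Round 2: R7 [fragile_item, pick_ticket => address_valid]; R13 [carrier_assigned => restock_request]. Adds address_valid, restock_request.
Round 3: R3 [address_valid, backorder => hazmat_flag]; R6 [restock_request, route_local, stock_low => shipped]. Adds hazmat_flag, shipped.
Round 4: R10 [shipped => insured]. Adds insured.
Round 5: R11 [insured, hazmat_flag => split_shipment]. Adds split_shipment.
Closure: {address_valid, backorder, carrier_assigned, cond_5, dock_ready, fragile_item, hazmat_flag, insured, labeled, manifest_closed, notify_customer, oversize_item, packed, pick_ticket, priority_ship, restock_request, route_local, shipped, split_shipment, stock_available, stock_low} — 21 facts.

21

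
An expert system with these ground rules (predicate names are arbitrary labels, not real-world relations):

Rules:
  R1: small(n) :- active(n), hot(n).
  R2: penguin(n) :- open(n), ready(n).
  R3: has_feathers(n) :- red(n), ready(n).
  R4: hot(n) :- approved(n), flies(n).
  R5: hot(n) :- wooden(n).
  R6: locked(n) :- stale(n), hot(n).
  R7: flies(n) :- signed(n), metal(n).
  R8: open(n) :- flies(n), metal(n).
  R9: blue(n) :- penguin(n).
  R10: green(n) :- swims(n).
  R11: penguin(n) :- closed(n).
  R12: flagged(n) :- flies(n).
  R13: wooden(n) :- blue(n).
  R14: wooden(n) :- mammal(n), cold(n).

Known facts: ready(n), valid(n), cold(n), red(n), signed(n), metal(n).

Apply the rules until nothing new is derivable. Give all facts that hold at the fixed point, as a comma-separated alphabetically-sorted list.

Round 1: R3 [has_feathers(n) :- red(n), ready(n).]; R7 [flies(n) :- signed(n), metal(n).]. New: has_feathers(n), flies(n).
Round 2: R8 [open(n) :- flies(n), metal(n).]; R12 [flagged(n) :- flies(n).]. New: open(n), flagged(n).
Round 3: R2 [penguin(n) :- open(n), ready(n).]. New: penguin(n).
Round 4: R9 [blue(n) :- penguin(n).]. New: blue(n).
Round 5: R13 [wooden(n) :- blue(n).]. New: wooden(n).
Round 6: R5 [hot(n) :- wooden(n).]. New: hot(n).

blue(n), cold(n), flagged(n), flies(n), has_feathers(n), hot(n), metal(n), open(n), penguin(n), ready(n), red(n), signed(n), valid(n), wooden(n)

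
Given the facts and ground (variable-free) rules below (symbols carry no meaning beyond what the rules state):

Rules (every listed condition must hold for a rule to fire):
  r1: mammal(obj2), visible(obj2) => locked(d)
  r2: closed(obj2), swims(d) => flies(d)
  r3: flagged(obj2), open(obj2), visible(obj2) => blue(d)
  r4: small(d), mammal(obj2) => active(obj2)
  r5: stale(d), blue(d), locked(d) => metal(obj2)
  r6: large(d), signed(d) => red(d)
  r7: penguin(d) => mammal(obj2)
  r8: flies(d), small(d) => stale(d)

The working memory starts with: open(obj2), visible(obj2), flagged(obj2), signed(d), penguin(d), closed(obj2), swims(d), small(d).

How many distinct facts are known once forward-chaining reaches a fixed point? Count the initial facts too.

15

Round 1: r2 [closed(obj2), swims(d) => flies(d)]; r3 [flagged(obj2), open(obj2), visible(obj2) => blue(d)]; r7 [penguin(d) => mammal(obj2)]. New: flies(d), blue(d), mammal(obj2).
Round 2: r1 [mammal(obj2), visible(obj2) => locked(d)]; r4 [small(d), mammal(obj2) => active(obj2)]; r8 [flies(d), small(d) => stale(d)]. New: locked(d), active(obj2), stale(d).
Round 3: r5 [stale(d), blue(d), locked(d) => metal(obj2)]. New: metal(obj2).
Closure: {active(obj2), blue(d), closed(obj2), flagged(obj2), flies(d), locked(d), mammal(obj2), metal(obj2), open(obj2), penguin(d), signed(d), small(d), stale(d), swims(d), visible(obj2)} — 15 facts.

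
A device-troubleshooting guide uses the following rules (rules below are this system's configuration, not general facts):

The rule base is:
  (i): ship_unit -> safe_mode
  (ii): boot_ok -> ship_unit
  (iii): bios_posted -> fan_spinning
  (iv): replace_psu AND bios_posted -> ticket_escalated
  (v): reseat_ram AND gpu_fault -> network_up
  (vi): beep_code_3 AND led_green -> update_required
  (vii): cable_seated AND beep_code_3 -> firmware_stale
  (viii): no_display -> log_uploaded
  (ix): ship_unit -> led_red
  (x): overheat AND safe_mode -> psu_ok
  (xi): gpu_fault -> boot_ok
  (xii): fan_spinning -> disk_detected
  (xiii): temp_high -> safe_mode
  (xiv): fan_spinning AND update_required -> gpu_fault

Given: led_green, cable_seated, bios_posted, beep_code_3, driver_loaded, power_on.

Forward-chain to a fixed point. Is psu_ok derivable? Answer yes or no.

Round 1: (iii) [bios_posted -> fan_spinning]; (vi) [beep_code_3 AND led_green -> update_required]; (vii) [cable_seated AND beep_code_3 -> firmware_stale]. New: fan_spinning, update_required, firmware_stale.
Round 2: (xii) [fan_spinning -> disk_detected]; (xiv) [fan_spinning AND update_required -> gpu_fault]. New: disk_detected, gpu_fault.
Round 3: (xi) [gpu_fault -> boot_ok]. New: boot_ok.
Round 4: (ii) [boot_ok -> ship_unit]. New: ship_unit.
Round 5: (i) [ship_unit -> safe_mode]; (ix) [ship_unit -> led_red]. New: safe_mode, led_red.
Fixed point reached. psu_ok is concluded only by (x); (x) needs overheat (never derived).

no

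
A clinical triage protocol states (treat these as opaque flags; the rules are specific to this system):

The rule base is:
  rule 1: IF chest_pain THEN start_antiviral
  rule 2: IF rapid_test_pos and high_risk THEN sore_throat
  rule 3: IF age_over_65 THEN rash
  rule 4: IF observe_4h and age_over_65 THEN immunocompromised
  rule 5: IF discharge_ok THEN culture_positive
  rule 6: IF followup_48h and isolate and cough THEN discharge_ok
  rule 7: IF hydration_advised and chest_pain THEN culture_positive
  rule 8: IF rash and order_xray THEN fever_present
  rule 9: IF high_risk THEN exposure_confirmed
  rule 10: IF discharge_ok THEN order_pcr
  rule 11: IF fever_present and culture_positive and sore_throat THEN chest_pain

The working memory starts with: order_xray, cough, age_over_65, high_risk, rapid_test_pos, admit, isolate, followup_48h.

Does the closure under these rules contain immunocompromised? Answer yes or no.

no

[1] rule 2 [IF rapid_test_pos and high_risk THEN sore_throat]; rule 3 [IF age_over_65 THEN rash]; rule 6 [IF followup_48h and isolate and cough THEN discharge_ok]; rule 9 [IF high_risk THEN exposure_confirmed]. ⇒ new: sore_throat, rash, discharge_ok, exposure_confirmed.
[2] rule 5 [IF discharge_ok THEN culture_positive]; rule 8 [IF rash and order_xray THEN fever_present]; rule 10 [IF discharge_ok THEN order_pcr]. ⇒ new: culture_positive, fever_present, order_pcr.
[3] rule 11 [IF fever_present and culture_positive and sore_throat THEN chest_pain]. ⇒ new: chest_pain.
[4] rule 1 [IF chest_pain THEN start_antiviral]. ⇒ new: start_antiviral.
Fixed point reached. immunocompromised is concluded only by rule 4; rule 4 needs observe_4h (never derived).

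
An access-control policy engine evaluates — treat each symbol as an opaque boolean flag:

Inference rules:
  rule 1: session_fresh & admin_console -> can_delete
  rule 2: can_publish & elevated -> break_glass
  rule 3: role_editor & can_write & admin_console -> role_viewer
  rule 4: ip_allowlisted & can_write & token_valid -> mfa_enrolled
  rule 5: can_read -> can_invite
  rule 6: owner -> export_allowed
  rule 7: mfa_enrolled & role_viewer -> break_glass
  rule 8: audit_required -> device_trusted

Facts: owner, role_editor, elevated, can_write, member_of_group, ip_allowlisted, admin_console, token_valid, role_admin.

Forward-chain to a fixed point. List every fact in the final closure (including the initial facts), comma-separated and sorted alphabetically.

admin_console, break_glass, can_write, elevated, export_allowed, ip_allowlisted, member_of_group, mfa_enrolled, owner, role_admin, role_editor, role_viewer, token_valid

[1] rule 3 [role_editor & can_write & admin_console -> role_viewer]; rule 4 [ip_allowlisted & can_write & token_valid -> mfa_enrolled]; rule 6 [owner -> export_allowed]. ⇒ new: role_viewer, mfa_enrolled, export_allowed.
[2] rule 7 [mfa_enrolled & role_viewer -> break_glass]. ⇒ new: break_glass.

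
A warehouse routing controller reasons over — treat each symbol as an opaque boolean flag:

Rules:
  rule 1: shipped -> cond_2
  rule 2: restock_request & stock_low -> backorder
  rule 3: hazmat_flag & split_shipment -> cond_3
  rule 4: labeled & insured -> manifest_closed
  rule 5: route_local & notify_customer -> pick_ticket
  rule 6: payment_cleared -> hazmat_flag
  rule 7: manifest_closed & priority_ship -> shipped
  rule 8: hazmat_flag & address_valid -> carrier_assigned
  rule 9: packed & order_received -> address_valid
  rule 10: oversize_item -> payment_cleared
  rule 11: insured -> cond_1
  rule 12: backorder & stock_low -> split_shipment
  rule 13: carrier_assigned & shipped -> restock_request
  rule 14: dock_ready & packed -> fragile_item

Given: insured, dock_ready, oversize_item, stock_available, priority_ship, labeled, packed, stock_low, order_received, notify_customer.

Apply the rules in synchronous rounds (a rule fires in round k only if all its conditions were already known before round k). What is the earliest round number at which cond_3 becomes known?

7

Round 1 fires rule 4, rule 9, rule 10, rule 11, rule 14, giving manifest_closed, address_valid, payment_cleared, cond_1, fragile_item.
Round 2 fires rule 6, rule 7, giving hazmat_flag, shipped.
Round 3 fires rule 1, rule 8, giving cond_2, carrier_assigned.
Round 4 fires rule 13, giving restock_request.
Round 5 fires rule 2, giving backorder.
Round 6 fires rule 12, giving split_shipment.
Round 7 fires rule 3, giving cond_3.
cond_3 first appears in round 7.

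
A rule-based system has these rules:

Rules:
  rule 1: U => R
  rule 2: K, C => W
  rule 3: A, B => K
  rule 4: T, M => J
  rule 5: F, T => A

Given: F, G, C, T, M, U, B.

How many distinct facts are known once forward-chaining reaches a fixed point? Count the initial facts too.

12

[1] rule 1 [U => R]; rule 4 [T, M => J]; rule 5 [F, T => A]. ⇒ new: R, J, A.
[2] rule 3 [A, B => K]. ⇒ new: K.
[3] rule 2 [K, C => W]. ⇒ new: W.
Closure: {A, B, C, F, G, J, K, M, R, T, U, W} — 12 facts.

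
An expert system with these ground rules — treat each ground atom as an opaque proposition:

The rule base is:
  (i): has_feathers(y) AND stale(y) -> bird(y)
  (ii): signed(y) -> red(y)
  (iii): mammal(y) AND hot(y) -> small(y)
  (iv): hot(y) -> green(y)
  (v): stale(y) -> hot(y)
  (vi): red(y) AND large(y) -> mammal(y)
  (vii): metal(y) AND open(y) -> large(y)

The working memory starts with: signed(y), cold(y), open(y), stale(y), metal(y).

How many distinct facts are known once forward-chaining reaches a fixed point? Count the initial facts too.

11

Round 1 fires (ii), (v), (vii), giving red(y), hot(y), large(y).
Round 2 fires (iv), (vi), giving green(y), mammal(y).
Round 3 fires (iii), giving small(y).
Closure: {cold(y), green(y), hot(y), large(y), mammal(y), metal(y), open(y), red(y), signed(y), small(y), stale(y)} — 11 facts.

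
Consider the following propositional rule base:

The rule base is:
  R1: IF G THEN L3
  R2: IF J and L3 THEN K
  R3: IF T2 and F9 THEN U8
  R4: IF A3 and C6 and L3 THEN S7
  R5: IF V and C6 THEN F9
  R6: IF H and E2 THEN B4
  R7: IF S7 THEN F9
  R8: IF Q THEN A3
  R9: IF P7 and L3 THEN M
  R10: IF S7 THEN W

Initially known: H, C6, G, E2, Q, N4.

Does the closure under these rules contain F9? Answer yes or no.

yes

Round 1: R1 [IF G THEN L3]; R6 [IF H and E2 THEN B4]; R8 [IF Q THEN A3]. New: L3, B4, A3.
Round 2: R4 [IF A3 and C6 and L3 THEN S7]. New: S7.
Round 3: R7 [IF S7 THEN F9]; R10 [IF S7 THEN W]. New: F9, W.
F9 appears in round 3, so it is derivable.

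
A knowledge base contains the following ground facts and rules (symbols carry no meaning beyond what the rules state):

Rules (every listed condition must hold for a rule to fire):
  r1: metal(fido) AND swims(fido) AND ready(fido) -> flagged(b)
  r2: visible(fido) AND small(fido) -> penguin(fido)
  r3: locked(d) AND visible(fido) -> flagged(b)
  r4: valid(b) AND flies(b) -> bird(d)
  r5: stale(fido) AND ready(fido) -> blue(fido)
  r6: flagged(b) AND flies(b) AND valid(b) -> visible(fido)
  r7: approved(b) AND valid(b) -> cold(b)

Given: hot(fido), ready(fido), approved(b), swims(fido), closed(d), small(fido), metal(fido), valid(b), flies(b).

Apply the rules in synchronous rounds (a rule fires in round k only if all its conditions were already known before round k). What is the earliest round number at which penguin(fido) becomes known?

Round 1: r1 [metal(fido) AND swims(fido) AND ready(fido) -> flagged(b)]; r4 [valid(b) AND flies(b) -> bird(d)]; r7 [approved(b) AND valid(b) -> cold(b)]. New: flagged(b), bird(d), cold(b).
Round 2: r6 [flagged(b) AND flies(b) AND valid(b) -> visible(fido)]. New: visible(fido).
Round 3: r2 [visible(fido) AND small(fido) -> penguin(fido)]. New: penguin(fido).
penguin(fido) first appears in round 3.

3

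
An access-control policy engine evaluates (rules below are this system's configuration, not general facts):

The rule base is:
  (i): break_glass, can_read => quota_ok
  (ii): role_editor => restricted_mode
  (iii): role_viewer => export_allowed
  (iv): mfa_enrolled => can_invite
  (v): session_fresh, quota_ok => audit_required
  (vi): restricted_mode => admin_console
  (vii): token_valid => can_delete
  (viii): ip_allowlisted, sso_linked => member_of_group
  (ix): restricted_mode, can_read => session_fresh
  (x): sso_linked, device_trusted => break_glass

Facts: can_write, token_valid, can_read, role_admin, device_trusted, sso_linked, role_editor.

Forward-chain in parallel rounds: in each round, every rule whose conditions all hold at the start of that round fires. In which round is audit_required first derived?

[1] (ii) [role_editor => restricted_mode]; (vii) [token_valid => can_delete]; (x) [sso_linked, device_trusted => break_glass]. ⇒ new: restricted_mode, can_delete, break_glass.
[2] (i) [break_glass, can_read => quota_ok]; (vi) [restricted_mode => admin_console]; (ix) [restricted_mode, can_read => session_fresh]. ⇒ new: quota_ok, admin_console, session_fresh.
[3] (v) [session_fresh, quota_ok => audit_required]. ⇒ new: audit_required.
audit_required first appears in round 3.

3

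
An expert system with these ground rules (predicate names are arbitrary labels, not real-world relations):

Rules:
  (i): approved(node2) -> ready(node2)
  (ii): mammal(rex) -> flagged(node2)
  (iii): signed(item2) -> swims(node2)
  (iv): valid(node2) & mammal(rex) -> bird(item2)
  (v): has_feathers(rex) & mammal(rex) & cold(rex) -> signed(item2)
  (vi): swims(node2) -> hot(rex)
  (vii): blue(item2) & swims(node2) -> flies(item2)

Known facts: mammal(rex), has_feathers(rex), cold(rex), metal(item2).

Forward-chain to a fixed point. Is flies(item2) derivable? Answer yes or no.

Round 1 — (ii), (v), derive flagged(node2), signed(item2).
Round 2 — (iii), derive swims(node2).
Round 3 — (vi), derive hot(rex).
Fixed point reached. flies(item2) is concluded only by (vii); (vii) needs blue(item2) (never derived).

no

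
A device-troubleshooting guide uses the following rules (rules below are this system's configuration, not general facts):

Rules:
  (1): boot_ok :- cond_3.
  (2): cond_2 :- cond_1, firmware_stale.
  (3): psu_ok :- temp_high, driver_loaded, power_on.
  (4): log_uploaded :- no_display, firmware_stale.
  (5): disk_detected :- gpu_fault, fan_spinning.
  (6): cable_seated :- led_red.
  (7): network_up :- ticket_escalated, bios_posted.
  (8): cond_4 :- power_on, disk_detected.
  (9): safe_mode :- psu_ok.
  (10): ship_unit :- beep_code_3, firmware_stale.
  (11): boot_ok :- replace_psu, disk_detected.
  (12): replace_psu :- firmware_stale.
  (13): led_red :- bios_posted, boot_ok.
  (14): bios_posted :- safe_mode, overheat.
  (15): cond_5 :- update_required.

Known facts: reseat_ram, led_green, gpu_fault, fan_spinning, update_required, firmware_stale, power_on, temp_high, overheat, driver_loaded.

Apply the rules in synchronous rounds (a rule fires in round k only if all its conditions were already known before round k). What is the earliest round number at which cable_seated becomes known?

[1] (3) [psu_ok :- temp_high, driver_loaded, power_on.]; (5) [disk_detected :- gpu_fault, fan_spinning.]; (12) [replace_psu :- firmware_stale.]; (15) [cond_5 :- update_required.]. ⇒ new: psu_ok, disk_detected, replace_psu, cond_5.
[2] (8) [cond_4 :- power_on, disk_detected.]; (9) [safe_mode :- psu_ok.]; (11) [boot_ok :- replace_psu, disk_detected.]. ⇒ new: cond_4, safe_mode, boot_ok.
[3] (14) [bios_posted :- safe_mode, overheat.]. ⇒ new: bios_posted.
[4] (13) [led_red :- bios_posted, boot_ok.]. ⇒ new: led_red.
[5] (6) [cable_seated :- led_red.]. ⇒ new: cable_seated.
cable_seated first appears in round 5.

5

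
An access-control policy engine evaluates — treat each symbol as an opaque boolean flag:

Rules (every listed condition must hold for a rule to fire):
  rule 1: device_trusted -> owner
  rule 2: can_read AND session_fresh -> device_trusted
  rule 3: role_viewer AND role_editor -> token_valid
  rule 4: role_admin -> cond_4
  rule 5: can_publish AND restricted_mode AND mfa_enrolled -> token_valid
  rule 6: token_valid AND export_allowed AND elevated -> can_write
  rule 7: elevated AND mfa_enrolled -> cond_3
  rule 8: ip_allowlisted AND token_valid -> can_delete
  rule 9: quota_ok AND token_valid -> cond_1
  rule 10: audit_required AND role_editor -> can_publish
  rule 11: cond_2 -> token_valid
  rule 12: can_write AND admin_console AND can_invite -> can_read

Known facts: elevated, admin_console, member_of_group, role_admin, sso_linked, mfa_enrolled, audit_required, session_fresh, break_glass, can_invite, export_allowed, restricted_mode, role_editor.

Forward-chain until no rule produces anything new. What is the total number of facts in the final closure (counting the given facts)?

21

Round 1: rule 4 [role_admin -> cond_4]; rule 7 [elevated AND mfa_enrolled -> cond_3]; rule 10 [audit_required AND role_editor -> can_publish]. Adds cond_4, cond_3, can_publish.
Round 2: rule 5 [can_publish AND restricted_mode AND mfa_enrolled -> token_valid]. Adds token_valid.
Round 3: rule 6 [token_valid AND export_allowed AND elevated -> can_write]. Adds can_write.
Round 4: rule 12 [can_write AND admin_console AND can_invite -> can_read]. Adds can_read.
Round 5: rule 2 [can_read AND session_fresh -> device_trusted]. Adds device_trusted.
Round 6: rule 1 [device_trusted -> owner]. Adds owner.
Closure: {admin_console, audit_required, break_glass, can_invite, can_publish, can_read, can_write, cond_3, cond_4, device_trusted, elevated, export_allowed, member_of_group, mfa_enrolled, owner, restricted_mode, role_admin, role_editor, session_fresh, sso_linked, token_valid} — 21 facts.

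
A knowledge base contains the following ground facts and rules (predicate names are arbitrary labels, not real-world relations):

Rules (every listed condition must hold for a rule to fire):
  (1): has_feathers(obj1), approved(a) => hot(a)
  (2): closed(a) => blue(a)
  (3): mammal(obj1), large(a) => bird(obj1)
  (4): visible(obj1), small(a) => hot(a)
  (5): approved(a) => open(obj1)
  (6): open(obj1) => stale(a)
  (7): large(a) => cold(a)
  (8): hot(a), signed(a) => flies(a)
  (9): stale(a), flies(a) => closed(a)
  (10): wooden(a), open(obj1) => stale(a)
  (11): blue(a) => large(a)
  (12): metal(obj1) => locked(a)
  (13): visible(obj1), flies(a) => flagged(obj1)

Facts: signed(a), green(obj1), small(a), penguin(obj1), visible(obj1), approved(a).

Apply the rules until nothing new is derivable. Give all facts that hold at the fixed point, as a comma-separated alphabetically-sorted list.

approved(a), blue(a), closed(a), cold(a), flagged(obj1), flies(a), green(obj1), hot(a), large(a), open(obj1), penguin(obj1), signed(a), small(a), stale(a), visible(obj1)

[1] (4) [visible(obj1), small(a) => hot(a)]; (5) [approved(a) => open(obj1)]. ⇒ new: hot(a), open(obj1).
[2] (6) [open(obj1) => stale(a)]; (8) [hot(a), signed(a) => flies(a)]. ⇒ new: stale(a), flies(a).
[3] (9) [stale(a), flies(a) => closed(a)]; (13) [visible(obj1), flies(a) => flagged(obj1)]. ⇒ new: closed(a), flagged(obj1).
[4] (2) [closed(a) => blue(a)]. ⇒ new: blue(a).
[5] (11) [blue(a) => large(a)]. ⇒ new: large(a).
[6] (7) [large(a) => cold(a)]. ⇒ new: cold(a).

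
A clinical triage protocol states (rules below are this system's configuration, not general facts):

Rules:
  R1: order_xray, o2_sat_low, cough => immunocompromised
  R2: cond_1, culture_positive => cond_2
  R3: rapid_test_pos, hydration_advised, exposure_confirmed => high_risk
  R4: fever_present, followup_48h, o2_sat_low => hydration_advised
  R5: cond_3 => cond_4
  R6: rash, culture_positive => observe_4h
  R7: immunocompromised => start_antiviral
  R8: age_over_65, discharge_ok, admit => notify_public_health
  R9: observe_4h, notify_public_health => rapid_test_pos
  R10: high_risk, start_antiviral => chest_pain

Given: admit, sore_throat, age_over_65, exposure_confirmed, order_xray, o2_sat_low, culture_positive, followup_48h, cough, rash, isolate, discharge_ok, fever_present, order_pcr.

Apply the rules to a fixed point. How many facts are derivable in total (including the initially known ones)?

[1] R1 [order_xray, o2_sat_low, cough => immunocompromised]; R4 [fever_present, followup_48h, o2_sat_low => hydration_advised]; R6 [rash, culture_positive => observe_4h]; R8 [age_over_65, discharge_ok, admit => notify_public_health]. ⇒ new: immunocompromised, hydration_advised, observe_4h, notify_public_health.
[2] R7 [immunocompromised => start_antiviral]; R9 [observe_4h, notify_public_health => rapid_test_pos]. ⇒ new: start_antiviral, rapid_test_pos.
[3] R3 [rapid_test_pos, hydration_advised, exposure_confirmed => high_risk]. ⇒ new: high_risk.
[4] R10 [high_risk, start_antiviral => chest_pain]. ⇒ new: chest_pain.
Closure: {admit, age_over_65, chest_pain, cough, culture_positive, discharge_ok, exposure_confirmed, fever_present, followup_48h, high_risk, hydration_advised, immunocompromised, isolate, notify_public_health, o2_sat_low, observe_4h, order_pcr, order_xray, rapid_test_pos, rash, sore_throat, start_antiviral} — 22 facts.

22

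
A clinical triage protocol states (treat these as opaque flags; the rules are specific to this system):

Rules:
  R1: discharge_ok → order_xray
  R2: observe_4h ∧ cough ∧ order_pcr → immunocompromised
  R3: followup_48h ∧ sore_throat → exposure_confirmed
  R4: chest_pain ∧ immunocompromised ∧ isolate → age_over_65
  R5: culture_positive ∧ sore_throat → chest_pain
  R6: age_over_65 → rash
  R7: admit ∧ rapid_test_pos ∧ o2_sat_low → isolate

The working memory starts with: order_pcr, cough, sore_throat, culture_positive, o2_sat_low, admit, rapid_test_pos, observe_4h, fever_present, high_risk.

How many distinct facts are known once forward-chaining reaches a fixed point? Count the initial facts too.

Round 1: R2 [observe_4h ∧ cough ∧ order_pcr → immunocompromised]; R5 [culture_positive ∧ sore_throat → chest_pain]; R7 [admit ∧ rapid_test_pos ∧ o2_sat_low → isolate]. Adds immunocompromised, chest_pain, isolate.
Round 2: R4 [chest_pain ∧ immunocompromised ∧ isolate → age_over_65]. Adds age_over_65.
Round 3: R6 [age_over_65 → rash]. Adds rash.
Closure: {admit, age_over_65, chest_pain, cough, culture_positive, fever_present, high_risk, immunocompromised, isolate, o2_sat_low, observe_4h, order_pcr, rapid_test_pos, rash, sore_throat} — 15 facts.

15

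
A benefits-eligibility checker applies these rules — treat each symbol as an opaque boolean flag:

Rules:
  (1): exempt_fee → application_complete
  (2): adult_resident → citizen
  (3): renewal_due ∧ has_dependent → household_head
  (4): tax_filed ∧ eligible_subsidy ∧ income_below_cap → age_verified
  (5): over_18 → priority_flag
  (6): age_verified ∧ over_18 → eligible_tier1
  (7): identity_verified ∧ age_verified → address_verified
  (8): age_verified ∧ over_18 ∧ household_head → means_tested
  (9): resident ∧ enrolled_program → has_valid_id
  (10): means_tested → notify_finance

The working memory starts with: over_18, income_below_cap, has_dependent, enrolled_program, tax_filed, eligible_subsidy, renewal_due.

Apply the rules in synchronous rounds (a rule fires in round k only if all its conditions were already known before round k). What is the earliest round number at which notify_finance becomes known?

Round 1 — (3), (4), (5), derive household_head, age_verified, priority_flag.
Round 2 — (6), (8), derive eligible_tier1, means_tested.
Round 3 — (10), derive notify_finance.
notify_finance first appears in round 3.

3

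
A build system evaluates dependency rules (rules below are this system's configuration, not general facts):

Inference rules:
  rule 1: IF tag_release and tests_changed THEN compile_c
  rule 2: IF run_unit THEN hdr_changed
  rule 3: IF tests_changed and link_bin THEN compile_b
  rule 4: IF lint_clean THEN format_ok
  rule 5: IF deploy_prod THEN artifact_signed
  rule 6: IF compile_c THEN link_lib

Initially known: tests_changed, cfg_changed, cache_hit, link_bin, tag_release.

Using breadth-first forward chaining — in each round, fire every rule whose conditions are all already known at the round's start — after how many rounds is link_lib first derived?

Round 1: rule 1 [IF tag_release and tests_changed THEN compile_c]; rule 3 [IF tests_changed and link_bin THEN compile_b]. Adds compile_c, compile_b.
Round 2: rule 6 [IF compile_c THEN link_lib]. Adds link_lib.
link_lib first appears in round 2.

2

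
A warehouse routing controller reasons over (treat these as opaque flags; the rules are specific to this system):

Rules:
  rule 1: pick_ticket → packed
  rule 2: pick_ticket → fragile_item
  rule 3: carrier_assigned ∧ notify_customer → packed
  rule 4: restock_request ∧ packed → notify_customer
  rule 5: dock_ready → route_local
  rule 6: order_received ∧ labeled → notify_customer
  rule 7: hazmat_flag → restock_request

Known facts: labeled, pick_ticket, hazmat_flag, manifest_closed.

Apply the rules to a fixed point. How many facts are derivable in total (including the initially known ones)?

8

[1] rule 1 [pick_ticket → packed]; rule 2 [pick_ticket → fragile_item]; rule 7 [hazmat_flag → restock_request]. ⇒ new: packed, fragile_item, restock_request.
[2] rule 4 [restock_request ∧ packed → notify_customer]. ⇒ new: notify_customer.
Closure: {fragile_item, hazmat_flag, labeled, manifest_closed, notify_customer, packed, pick_ticket, restock_request} — 8 facts.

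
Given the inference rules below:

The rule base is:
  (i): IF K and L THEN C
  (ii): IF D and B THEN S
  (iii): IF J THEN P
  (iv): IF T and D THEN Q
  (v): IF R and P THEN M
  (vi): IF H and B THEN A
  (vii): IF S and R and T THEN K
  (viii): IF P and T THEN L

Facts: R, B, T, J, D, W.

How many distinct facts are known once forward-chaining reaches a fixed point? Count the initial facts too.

13

Round 1 — (ii), (iii), (iv), derive S, P, Q.
Round 2 — (v), (vii), (viii), derive M, K, L.
Round 3 — (i), derive C.
Closure: {B, C, D, J, K, L, M, P, Q, R, S, T, W} — 13 facts.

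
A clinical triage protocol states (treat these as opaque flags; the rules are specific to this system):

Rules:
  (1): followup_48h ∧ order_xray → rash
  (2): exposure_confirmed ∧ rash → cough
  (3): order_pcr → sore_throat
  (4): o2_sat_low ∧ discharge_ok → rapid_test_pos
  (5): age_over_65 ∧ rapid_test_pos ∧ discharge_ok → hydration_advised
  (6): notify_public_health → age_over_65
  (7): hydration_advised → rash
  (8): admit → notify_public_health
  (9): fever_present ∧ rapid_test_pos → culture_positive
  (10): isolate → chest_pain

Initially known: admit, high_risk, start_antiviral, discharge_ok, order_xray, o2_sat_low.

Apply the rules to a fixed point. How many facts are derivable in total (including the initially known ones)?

11

Round 1: (4) [o2_sat_low ∧ discharge_ok → rapid_test_pos]; (8) [admit → notify_public_health]. Adds rapid_test_pos, notify_public_health.
Round 2: (6) [notify_public_health → age_over_65]. Adds age_over_65.
Round 3: (5) [age_over_65 ∧ rapid_test_pos ∧ discharge_ok → hydration_advised]. Adds hydration_advised.
Round 4: (7) [hydration_advised → rash]. Adds rash.
Closure: {admit, age_over_65, discharge_ok, high_risk, hydration_advised, notify_public_health, o2_sat_low, order_xray, rapid_test_pos, rash, start_antiviral} — 11 facts.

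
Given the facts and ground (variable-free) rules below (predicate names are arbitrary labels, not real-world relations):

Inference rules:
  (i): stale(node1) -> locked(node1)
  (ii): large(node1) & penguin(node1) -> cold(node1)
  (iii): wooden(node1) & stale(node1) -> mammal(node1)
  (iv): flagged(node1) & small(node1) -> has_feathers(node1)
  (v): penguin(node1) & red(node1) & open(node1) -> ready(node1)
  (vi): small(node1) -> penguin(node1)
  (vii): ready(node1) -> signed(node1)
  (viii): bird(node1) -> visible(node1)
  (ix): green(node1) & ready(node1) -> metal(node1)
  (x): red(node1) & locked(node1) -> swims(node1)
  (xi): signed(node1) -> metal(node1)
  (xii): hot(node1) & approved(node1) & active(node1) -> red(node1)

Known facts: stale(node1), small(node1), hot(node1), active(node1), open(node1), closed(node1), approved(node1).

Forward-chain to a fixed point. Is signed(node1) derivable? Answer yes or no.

Round 1: (i) [stale(node1) -> locked(node1)]; (vi) [small(node1) -> penguin(node1)]; (xii) [hot(node1) & approved(node1) & active(node1) -> red(node1)]. New: locked(node1), penguin(node1), red(node1).
Round 2: (v) [penguin(node1) & red(node1) & open(node1) -> ready(node1)]; (x) [red(node1) & locked(node1) -> swims(node1)]. New: ready(node1), swims(node1).
Round 3: (vii) [ready(node1) -> signed(node1)]. New: signed(node1).
Round 4: (xi) [signed(node1) -> metal(node1)]. New: metal(node1).
signed(node1) appears in round 3, so it is derivable.

yes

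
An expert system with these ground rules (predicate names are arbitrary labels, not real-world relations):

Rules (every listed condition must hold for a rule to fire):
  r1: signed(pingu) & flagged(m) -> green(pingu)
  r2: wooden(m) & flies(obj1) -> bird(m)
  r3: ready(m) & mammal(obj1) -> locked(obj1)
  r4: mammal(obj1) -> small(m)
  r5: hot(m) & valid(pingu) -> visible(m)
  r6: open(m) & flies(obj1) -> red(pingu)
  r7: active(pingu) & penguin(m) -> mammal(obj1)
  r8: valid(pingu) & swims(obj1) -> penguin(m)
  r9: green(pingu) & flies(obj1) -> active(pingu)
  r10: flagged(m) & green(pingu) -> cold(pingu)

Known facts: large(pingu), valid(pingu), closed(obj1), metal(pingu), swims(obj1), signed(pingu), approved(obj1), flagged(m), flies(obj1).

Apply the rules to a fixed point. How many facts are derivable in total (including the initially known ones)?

[1] r1 [signed(pingu) & flagged(m) -> green(pingu)]; r8 [valid(pingu) & swims(obj1) -> penguin(m)]. ⇒ new: green(pingu), penguin(m).
[2] r9 [green(pingu) & flies(obj1) -> active(pingu)]; r10 [flagged(m) & green(pingu) -> cold(pingu)]. ⇒ new: active(pingu), cold(pingu).
[3] r7 [active(pingu) & penguin(m) -> mammal(obj1)]. ⇒ new: mammal(obj1).
[4] r4 [mammal(obj1) -> small(m)]. ⇒ new: small(m).
Closure: {active(pingu), approved(obj1), closed(obj1), cold(pingu), flagged(m), flies(obj1), green(pingu), large(pingu), mammal(obj1), metal(pingu), penguin(m), signed(pingu), small(m), swims(obj1), valid(pingu)} — 15 facts.

15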